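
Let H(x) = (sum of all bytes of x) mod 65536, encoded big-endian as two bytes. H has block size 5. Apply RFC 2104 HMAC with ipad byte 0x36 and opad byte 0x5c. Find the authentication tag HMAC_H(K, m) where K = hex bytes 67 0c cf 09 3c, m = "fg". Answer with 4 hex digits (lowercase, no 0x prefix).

Key hex bytes 67 0c cf 09 3c is exactly B = 5 bytes: K' = 67 0c cf 09 3c.
K' ⊕ ipad = 51 3a f9 3f 0a.  K' ⊕ opad = 3b 50 93 55 60.
Inner input = (K'⊕ipad) ∥ m = 51 3a f9 3f 0a ∥ 66 67.
Inner hash: sum = 81+58+249+63+10+102+103 = 666 → 02 9a.
Outer input = (K'⊕opad) ∥ inner = 3b 50 93 55 60 ∥ 02 9a.
Outer hash (tag): sum = 59+80+147+85+96+2+154 = 623 → 02 6f.

026f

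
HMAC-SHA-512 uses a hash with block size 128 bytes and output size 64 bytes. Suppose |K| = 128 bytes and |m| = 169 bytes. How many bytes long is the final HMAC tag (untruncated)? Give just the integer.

The tag is one SHA-512 digest: 64 bytes.

64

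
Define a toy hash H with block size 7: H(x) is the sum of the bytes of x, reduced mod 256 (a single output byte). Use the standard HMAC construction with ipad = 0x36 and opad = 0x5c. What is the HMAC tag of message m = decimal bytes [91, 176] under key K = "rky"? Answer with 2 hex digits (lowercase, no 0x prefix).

cd

Key "rky" = 72 6b 79 is 3 bytes ≤ B = 7; zero-pad to 7 bytes: K' = 72 6b 79 00 00 00 00.
K' ⊕ ipad = 44 5d 4f 36 36 36 36.  K' ⊕ opad = 2e 37 25 5c 5c 5c 5c.
Inner input = (K'⊕ipad) ∥ m = 44 5d 4f 36 36 36 36 ∥ 5b b0.
Inner hash: sum = 68+93+79+54+54+54+54+91+176 = 723; mod 256 = 211 → d3.
Outer input = (K'⊕opad) ∥ inner = 2e 37 25 5c 5c 5c 5c ∥ d3.
Outer hash (tag): sum = 46+55+37+92+92+92+92+211 = 717; mod 256 = 205 → cd.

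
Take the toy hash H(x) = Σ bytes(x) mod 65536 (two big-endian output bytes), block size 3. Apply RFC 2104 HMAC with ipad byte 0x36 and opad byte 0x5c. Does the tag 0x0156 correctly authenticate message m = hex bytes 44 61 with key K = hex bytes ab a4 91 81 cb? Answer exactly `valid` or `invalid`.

valid

Key hex bytes ab a4 91 81 cb is 5 bytes > B = 3, so hash it first: H(key) = 03 2c, then zero-pad to 3 bytes: K' = 03 2c 00.
K' ⊕ ipad = 35 1a 36; K' ⊕ opad = 5f 70 5c.
Inner hash: sum = 53+26+54+68+97 = 298 → 01 2a.
Outer hash (recomputed tag): sum = 95+112+92+1+42 = 342 → 01 56.
Recomputed tag = 0156; claimed = 0156 → match.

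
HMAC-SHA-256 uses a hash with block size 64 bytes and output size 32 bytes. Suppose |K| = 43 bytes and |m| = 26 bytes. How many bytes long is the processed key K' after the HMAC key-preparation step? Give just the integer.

64

Key is 43 ≤ 64 bytes, zero-padded: |K'| = 64.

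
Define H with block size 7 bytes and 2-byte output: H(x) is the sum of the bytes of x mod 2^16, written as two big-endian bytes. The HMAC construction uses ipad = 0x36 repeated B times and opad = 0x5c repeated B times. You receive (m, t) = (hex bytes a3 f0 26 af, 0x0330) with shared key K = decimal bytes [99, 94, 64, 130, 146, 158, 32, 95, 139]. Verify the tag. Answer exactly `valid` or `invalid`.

Key decimal bytes [99, 94, 64, 130, 146, 158, 32, 95, 139] = 63 5e 40 82 92 9e 20 5f 8b is 9 bytes > B = 7, so hash it first: H(key) = 03 bd, then zero-pad to 7 bytes: K' = 03 bd 00 00 00 00 00.
K' ⊕ ipad = 35 8b 36 36 36 36 36; K' ⊕ opad = 5f e1 5c 5c 5c 5c 5c.
Inner hash: sum = 53+139+54+54+54+54+54+163+240+38+175 = 1078 → 04 36.
Outer hash (recomputed tag): sum = 95+225+92+92+92+92+92+4+54 = 838 → 03 46.
Recomputed tag = 0346; claimed = 0330 → mismatch.

invalid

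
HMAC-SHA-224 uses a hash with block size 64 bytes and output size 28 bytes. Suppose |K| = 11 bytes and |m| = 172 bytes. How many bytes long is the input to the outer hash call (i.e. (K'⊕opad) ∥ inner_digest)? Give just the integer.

92

Key is 11 ≤ 64 bytes, zero-padded: |K'| = 64.
Outer input = (K'⊕opad) ∥ H(inner) → 64 + 28 = 92 bytes.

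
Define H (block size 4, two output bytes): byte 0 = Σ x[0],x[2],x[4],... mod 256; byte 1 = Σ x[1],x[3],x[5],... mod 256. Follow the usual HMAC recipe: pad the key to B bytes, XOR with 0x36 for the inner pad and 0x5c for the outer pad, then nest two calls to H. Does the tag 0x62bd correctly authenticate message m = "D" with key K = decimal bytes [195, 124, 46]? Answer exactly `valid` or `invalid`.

invalid

Key decimal bytes [195, 124, 46] = c3 7c 2e is 3 bytes ≤ B = 4; zero-pad to 4 bytes: K' = c3 7c 2e 00.
K' ⊕ ipad = f5 4a 18 36; K' ⊕ opad = 9f 20 72 5c.
Inner hash: even-index sum = 337 mod 256 = 81; odd-index sum = 128 mod 256 = 128 → 51 80.
Outer hash (recomputed tag): even-index sum = 354 mod 256 = 98; odd-index sum = 252 mod 256 = 252 → 62 fc.
Recomputed tag = 62fc; claimed = 62bd → mismatch.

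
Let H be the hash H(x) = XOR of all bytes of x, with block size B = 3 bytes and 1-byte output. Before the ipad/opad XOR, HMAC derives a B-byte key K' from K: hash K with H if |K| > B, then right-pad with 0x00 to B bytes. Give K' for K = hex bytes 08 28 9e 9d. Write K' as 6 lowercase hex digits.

|K| = 4 > B = 3, so first hash the key.
H(K): XOR 08⊕28⊕9e⊕9d = 23.
Zero-pad H(K) = 23 to 3 bytes: K' = 23 00 00.

230000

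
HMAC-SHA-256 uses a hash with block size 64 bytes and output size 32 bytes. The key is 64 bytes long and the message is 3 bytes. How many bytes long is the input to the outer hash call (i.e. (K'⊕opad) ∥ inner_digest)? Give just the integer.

Key is 64 ≤ 64 bytes, zero-padded: |K'| = 64.
Outer input = (K'⊕opad) ∥ H(inner) → 64 + 32 = 96 bytes.

96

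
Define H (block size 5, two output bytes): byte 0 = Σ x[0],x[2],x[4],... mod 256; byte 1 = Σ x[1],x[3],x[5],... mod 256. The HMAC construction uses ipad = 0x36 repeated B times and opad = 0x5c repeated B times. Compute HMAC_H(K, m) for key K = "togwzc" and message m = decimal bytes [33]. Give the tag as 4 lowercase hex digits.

9740

Key "togwzc" = 74 6f 67 77 7a 63 is 6 bytes > B = 5, so hash it first: H(key) = 55 49, then zero-pad to 5 bytes: K' = 55 49 00 00 00.
K' ⊕ ipad = 63 7f 36 36 36.  K' ⊕ opad = 09 15 5c 5c 5c.
Inner input = (K'⊕ipad) ∥ m = 63 7f 36 36 36 ∥ 21.
Inner hash: even-index sum = 207 mod 256 = 207; odd-index sum = 214 mod 256 = 214 → cf d6.
Outer input = (K'⊕opad) ∥ inner = 09 15 5c 5c 5c ∥ cf d6.
Outer hash (tag): even-index sum = 407 mod 256 = 151; odd-index sum = 320 mod 256 = 64 → 97 40.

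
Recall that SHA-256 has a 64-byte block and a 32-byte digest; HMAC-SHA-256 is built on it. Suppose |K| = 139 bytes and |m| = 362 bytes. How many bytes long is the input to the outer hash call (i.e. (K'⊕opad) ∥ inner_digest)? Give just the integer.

Key is 139 > 64 bytes, so it is hashed to 32 bytes then zero-padded to 64: |K'| = 64.
Outer input = (K'⊕opad) ∥ H(inner) → 64 + 32 = 96 bytes.

96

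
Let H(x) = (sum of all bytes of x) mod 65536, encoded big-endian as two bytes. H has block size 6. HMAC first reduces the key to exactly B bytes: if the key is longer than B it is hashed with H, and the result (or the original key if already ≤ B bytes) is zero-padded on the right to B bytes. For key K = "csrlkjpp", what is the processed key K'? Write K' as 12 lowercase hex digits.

|K| = 8 > B = 6, so first hash the key.
H(K): sum = 99+115+114+108+107+106+112+112 = 873 → 03 69.
Zero-pad H(K) = 03 69 to 6 bytes: K' = 03 69 00 00 00 00.

036900000000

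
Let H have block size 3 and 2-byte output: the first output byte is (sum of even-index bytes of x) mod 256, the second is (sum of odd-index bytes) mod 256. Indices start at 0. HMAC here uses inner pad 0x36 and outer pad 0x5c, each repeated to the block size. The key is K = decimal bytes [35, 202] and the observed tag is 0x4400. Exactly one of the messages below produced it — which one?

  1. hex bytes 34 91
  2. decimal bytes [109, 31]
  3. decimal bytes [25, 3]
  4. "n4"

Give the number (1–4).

Key decimal bytes [35, 202] = 23 ca is 2 bytes ≤ B = 3; zero-pad to 3 bytes: K' = 23 ca 00.
K' ⊕ ipad = 15 fc 36; K' ⊕ opad = 7f 96 5c.
m1: inner = H(15 fc 36 34 91) = dc 30; tag = H(7f 96 5c dc 30) = 0b72
m2: inner = H(15 fc 36 6d 1f) = 6a 69; tag = H(7f 96 5c 6a 69) = 4400 ← matches
m3: inner = H(15 fc 36 19 03) = 4e 15; tag = H(7f 96 5c 4e 15) = f0e4
m4: inner = H(15 fc 36 6e 34) = 7f 6a; tag = H(7f 96 5c 7f 6a) = 4515

2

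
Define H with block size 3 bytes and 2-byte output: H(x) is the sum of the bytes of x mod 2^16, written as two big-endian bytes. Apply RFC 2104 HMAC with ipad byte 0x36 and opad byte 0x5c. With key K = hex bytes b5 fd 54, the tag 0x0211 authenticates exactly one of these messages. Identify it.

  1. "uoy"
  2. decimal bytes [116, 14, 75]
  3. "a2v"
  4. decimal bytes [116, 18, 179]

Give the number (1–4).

Key hex bytes b5 fd 54 is exactly B = 3 bytes: K' = b5 fd 54.
K' ⊕ ipad = 83 cb 62; K' ⊕ opad = e9 a1 08.
m1: inner = H(83 cb 62 75 6f 79) = 03 0d; tag = H(e9 a1 08 03 0d) = 01a2
m2: inner = H(83 cb 62 74 0e 4b) = 02 7d; tag = H(e9 a1 08 02 7d) = 0211 ← matches
m3: inner = H(83 cb 62 61 32 76) = 02 b9; tag = H(e9 a1 08 02 b9) = 024d
m4: inner = H(83 cb 62 74 12 b3) = 02 e9; tag = H(e9 a1 08 02 e9) = 027d

2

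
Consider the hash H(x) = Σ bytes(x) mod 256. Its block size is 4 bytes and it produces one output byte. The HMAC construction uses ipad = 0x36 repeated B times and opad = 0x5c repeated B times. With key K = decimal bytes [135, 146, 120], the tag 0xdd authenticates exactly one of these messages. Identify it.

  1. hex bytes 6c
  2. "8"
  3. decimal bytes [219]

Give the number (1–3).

Key decimal bytes [135, 146, 120] = 87 92 78 is 3 bytes ≤ B = 4; zero-pad to 4 bytes: K' = 87 92 78 00.
K' ⊕ ipad = b1 a4 4e 36; K' ⊕ opad = db ce 24 5c.
m1: inner = H(b1 a4 4e 36 6c) = 45; tag = H(db ce 24 5c 45) = 6e
m2: inner = H(b1 a4 4e 36 38) = 11; tag = H(db ce 24 5c 11) = 3a
m3: inner = H(b1 a4 4e 36 db) = b4; tag = H(db ce 24 5c b4) = dd ← matches

3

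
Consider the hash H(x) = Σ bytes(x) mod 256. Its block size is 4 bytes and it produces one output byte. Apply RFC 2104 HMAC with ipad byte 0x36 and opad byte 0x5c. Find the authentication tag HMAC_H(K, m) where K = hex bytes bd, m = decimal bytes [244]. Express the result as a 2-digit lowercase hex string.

Key hex bytes bd is 1 byte ≤ B = 4; zero-pad to 4 bytes: K' = bd 00 00 00.
K' ⊕ ipad = 8b 36 36 36.  K' ⊕ opad = e1 5c 5c 5c.
Inner input = (K'⊕ipad) ∥ m = 8b 36 36 36 ∥ f4.
Inner hash: sum = 139+54+54+54+244 = 545; mod 256 = 33 → 21.
Outer input = (K'⊕opad) ∥ inner = e1 5c 5c 5c ∥ 21.
Outer hash (tag): sum = 225+92+92+92+33 = 534; mod 256 = 22 → 16.

16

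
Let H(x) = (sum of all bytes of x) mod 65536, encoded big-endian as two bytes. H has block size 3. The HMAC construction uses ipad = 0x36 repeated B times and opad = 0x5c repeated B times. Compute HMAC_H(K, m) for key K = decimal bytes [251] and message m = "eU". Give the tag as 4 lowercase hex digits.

Key decimal bytes [251] = fb is 1 byte ≤ B = 3; zero-pad to 3 bytes: K' = fb 00 00.
K' ⊕ ipad = cd 36 36.  K' ⊕ opad = a7 5c 5c.
Inner input = (K'⊕ipad) ∥ m = cd 36 36 ∥ 65 55.
Inner hash: sum = 205+54+54+101+85 = 499 → 01 f3.
Outer input = (K'⊕opad) ∥ inner = a7 5c 5c ∥ 01 f3.
Outer hash (tag): sum = 167+92+92+1+243 = 595 → 02 53.

0253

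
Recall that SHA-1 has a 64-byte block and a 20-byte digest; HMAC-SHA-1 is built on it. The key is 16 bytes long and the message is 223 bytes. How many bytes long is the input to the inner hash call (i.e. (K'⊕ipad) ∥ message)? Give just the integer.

287

Key is 16 ≤ 64 bytes, zero-padded: |K'| = 64.
Inner input = (K'⊕ipad) ∥ m → 64 + 223 = 287 bytes.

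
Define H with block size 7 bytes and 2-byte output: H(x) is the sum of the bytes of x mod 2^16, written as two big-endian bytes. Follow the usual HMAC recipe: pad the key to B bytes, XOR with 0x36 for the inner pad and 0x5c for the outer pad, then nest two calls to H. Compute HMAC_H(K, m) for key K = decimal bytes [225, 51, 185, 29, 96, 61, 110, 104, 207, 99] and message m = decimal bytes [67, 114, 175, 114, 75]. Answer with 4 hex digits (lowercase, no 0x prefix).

0315

Key decimal bytes [225, 51, 185, 29, 96, 61, 110, 104, 207, 99] = e1 33 b9 1d 60 3d 6e 68 cf 63 is 10 bytes > B = 7, so hash it first: H(key) = 04 8f, then zero-pad to 7 bytes: K' = 04 8f 00 00 00 00 00.
K' ⊕ ipad = 32 b9 36 36 36 36 36.  K' ⊕ opad = 58 d3 5c 5c 5c 5c 5c.
Inner input = (K'⊕ipad) ∥ m = 32 b9 36 36 36 36 36 ∥ 43 72 af 72 4b.
Inner hash: sum = 50+185+54+54+54+54+54+67+114+175+114+75 = 1050 → 04 1a.
Outer input = (K'⊕opad) ∥ inner = 58 d3 5c 5c 5c 5c 5c ∥ 04 1a.
Outer hash (tag): sum = 88+211+92+92+92+92+92+4+26 = 789 → 03 15.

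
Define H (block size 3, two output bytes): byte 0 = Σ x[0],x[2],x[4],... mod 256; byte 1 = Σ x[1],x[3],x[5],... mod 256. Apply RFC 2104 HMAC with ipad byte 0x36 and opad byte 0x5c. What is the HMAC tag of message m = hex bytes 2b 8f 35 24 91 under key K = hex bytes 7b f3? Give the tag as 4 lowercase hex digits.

39e5

Key hex bytes 7b f3 is 2 bytes ≤ B = 3; zero-pad to 3 bytes: K' = 7b f3 00.
K' ⊕ ipad = 4d c5 36.  K' ⊕ opad = 27 af 5c.
Inner input = (K'⊕ipad) ∥ m = 4d c5 36 ∥ 2b 8f 35 24 91.
Inner hash: even-index sum = 310 mod 256 = 54; odd-index sum = 438 mod 256 = 182 → 36 b6.
Outer input = (K'⊕opad) ∥ inner = 27 af 5c ∥ 36 b6.
Outer hash (tag): even-index sum = 313 mod 256 = 57; odd-index sum = 229 mod 256 = 229 → 39 e5.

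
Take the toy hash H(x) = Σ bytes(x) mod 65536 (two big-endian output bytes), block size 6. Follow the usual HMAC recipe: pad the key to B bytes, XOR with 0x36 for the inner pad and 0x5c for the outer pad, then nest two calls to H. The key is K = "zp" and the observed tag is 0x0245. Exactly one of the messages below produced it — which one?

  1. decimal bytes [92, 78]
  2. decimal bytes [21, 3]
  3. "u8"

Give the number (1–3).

Key "zp" = 7a 70 is 2 bytes ≤ B = 6; zero-pad to 6 bytes: K' = 7a 70 00 00 00 00.
K' ⊕ ipad = 4c 46 36 36 36 36; K' ⊕ opad = 26 2c 5c 5c 5c 5c.
m1: inner = H(4c 46 36 36 36 36 5c 4e) = 02 14; tag = H(26 2c 5c 5c 5c 5c 02 14) = 01d8
m2: inner = H(4c 46 36 36 36 36 15 03) = 01 82; tag = H(26 2c 5c 5c 5c 5c 01 82) = 0245 ← matches
m3: inner = H(4c 46 36 36 36 36 75 38) = 02 17; tag = H(26 2c 5c 5c 5c 5c 02 17) = 01db

2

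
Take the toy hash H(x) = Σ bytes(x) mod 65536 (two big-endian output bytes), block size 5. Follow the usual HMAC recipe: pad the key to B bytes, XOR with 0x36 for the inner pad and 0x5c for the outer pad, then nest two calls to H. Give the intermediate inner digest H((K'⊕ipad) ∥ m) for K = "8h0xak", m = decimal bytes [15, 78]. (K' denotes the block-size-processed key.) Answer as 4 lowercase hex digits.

0155

Key "8h0xak" = 38 68 30 78 61 6b is 6 bytes > B = 5, so hash it first: H(key) = 02 14, then zero-pad to 5 bytes: K' = 02 14 00 00 00.
K' ⊕ ipad = 34 22 36 36 36.
Inner input = 34 22 36 36 36 ∥ 0f 4e.
Inner hash: sum = 52+34+54+54+54+15+78 = 341 → 01 55.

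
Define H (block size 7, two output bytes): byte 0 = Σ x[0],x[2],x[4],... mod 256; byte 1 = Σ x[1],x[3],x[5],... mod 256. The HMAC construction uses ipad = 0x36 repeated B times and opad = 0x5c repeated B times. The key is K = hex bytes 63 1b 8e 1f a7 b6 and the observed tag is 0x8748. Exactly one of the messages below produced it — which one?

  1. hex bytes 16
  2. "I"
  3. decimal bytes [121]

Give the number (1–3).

Key hex bytes 63 1b 8e 1f a7 b6 is 6 bytes ≤ B = 7; zero-pad to 7 bytes: K' = 63 1b 8e 1f a7 b6 00.
K' ⊕ ipad = 55 2d b8 29 91 80 36; K' ⊕ opad = 3f 47 d2 43 fb ea 5c.
m1: inner = H(55 2d b8 29 91 80 36 16) = d4 ec; tag = H(3f 47 d2 43 fb ea 5c d4 ec) = 5448
m2: inner = H(55 2d b8 29 91 80 36 49) = d4 1f; tag = H(3f 47 d2 43 fb ea 5c d4 1f) = 8748 ← matches
m3: inner = H(55 2d b8 29 91 80 36 79) = d4 4f; tag = H(3f 47 d2 43 fb ea 5c d4 4f) = b748

2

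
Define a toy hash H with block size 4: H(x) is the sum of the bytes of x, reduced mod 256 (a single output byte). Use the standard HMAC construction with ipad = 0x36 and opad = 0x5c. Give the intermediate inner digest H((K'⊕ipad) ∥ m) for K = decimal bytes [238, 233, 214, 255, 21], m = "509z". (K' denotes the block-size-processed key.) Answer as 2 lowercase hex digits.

Key decimal bytes [238, 233, 214, 255, 21] = ee e9 d6 ff 15 is 5 bytes > B = 4, so hash it first: H(key) = c1, then zero-pad to 4 bytes: K' = c1 00 00 00.
K' ⊕ ipad = f7 36 36 36.
Inner input = f7 36 36 36 ∥ 35 30 39 7a.
Inner hash: sum = 247+54+54+54+53+48+57+122 = 689; mod 256 = 177 → b1.

b1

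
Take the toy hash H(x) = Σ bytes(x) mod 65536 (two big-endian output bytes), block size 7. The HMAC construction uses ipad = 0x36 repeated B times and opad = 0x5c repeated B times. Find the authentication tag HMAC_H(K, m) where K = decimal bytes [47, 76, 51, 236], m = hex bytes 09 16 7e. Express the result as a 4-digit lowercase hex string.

Key decimal bytes [47, 76, 51, 236] = 2f 4c 33 ec is 4 bytes ≤ B = 7; zero-pad to 7 bytes: K' = 2f 4c 33 ec 00 00 00.
K' ⊕ ipad = 19 7a 05 da 36 36 36.  K' ⊕ opad = 73 10 6f b0 5c 5c 5c.
Inner input = (K'⊕ipad) ∥ m = 19 7a 05 da 36 36 36 ∥ 09 16 7e.
Inner hash: sum = 25+122+5+218+54+54+54+9+22+126 = 689 → 02 b1.
Outer input = (K'⊕opad) ∥ inner = 73 10 6f b0 5c 5c 5c ∥ 02 b1.
Outer hash (tag): sum = 115+16+111+176+92+92+92+2+177 = 873 → 03 69.

0369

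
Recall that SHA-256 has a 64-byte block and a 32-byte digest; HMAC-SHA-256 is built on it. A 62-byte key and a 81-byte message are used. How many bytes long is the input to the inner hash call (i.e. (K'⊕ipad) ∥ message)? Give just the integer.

Key is 62 ≤ 64 bytes, zero-padded: |K'| = 64.
Inner input = (K'⊕ipad) ∥ m → 64 + 81 = 145 bytes.

145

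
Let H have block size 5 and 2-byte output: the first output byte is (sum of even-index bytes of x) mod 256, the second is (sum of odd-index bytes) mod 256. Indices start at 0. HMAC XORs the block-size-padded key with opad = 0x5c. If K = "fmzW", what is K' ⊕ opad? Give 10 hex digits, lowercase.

3a31260b5c

Key "fmzW" = 66 6d 7a 57 is 4 bytes ≤ B = 5; zero-pad to 5 bytes: K' = 66 6d 7a 57 00.
XOR each byte with 0x5c: 66⊕5c=3a, 6d⊕5c=31, 7a⊕5c=26, 57⊕5c=0b, 00⊕5c=5c.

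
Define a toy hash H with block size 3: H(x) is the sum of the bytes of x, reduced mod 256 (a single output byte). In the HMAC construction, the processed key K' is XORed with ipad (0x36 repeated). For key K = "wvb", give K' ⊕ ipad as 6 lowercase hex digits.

Key "wvb" = 77 76 62 is exactly B = 3 bytes: K' = 77 76 62.
XOR each byte with 0x36: 77⊕36=41, 76⊕36=40, 62⊕36=54.

414054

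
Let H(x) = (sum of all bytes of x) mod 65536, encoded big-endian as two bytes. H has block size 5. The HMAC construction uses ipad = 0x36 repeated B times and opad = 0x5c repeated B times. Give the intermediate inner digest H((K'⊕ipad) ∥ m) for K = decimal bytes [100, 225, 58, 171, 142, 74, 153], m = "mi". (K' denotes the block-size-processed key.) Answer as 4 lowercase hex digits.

025a

Key decimal bytes [100, 225, 58, 171, 142, 74, 153] = 64 e1 3a ab 8e 4a 99 is 7 bytes > B = 5, so hash it first: H(key) = 03 9b, then zero-pad to 5 bytes: K' = 03 9b 00 00 00.
K' ⊕ ipad = 35 ad 36 36 36.
Inner input = 35 ad 36 36 36 ∥ 6d 69.
Inner hash: sum = 53+173+54+54+54+109+105 = 602 → 02 5a.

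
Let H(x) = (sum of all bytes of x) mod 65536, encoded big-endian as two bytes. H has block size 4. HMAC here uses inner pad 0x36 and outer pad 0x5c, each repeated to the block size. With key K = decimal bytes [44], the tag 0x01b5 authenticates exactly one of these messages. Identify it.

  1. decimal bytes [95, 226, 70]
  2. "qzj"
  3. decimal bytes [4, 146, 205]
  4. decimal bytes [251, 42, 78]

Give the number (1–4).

Key decimal bytes [44] = 2c is 1 byte ≤ B = 4; zero-pad to 4 bytes: K' = 2c 00 00 00.
K' ⊕ ipad = 1a 36 36 36; K' ⊕ opad = 70 5c 5c 5c.
m1: inner = H(1a 36 36 36 5f e2 46) = 02 43; tag = H(70 5c 5c 5c 02 43) = 01c9
m2: inner = H(1a 36 36 36 71 7a 6a) = 02 11; tag = H(70 5c 5c 5c 02 11) = 0197
m3: inner = H(1a 36 36 36 04 92 cd) = 02 1f; tag = H(70 5c 5c 5c 02 1f) = 01a5
m4: inner = H(1a 36 36 36 fb 2a 4e) = 02 2f; tag = H(70 5c 5c 5c 02 2f) = 01b5 ← matches

4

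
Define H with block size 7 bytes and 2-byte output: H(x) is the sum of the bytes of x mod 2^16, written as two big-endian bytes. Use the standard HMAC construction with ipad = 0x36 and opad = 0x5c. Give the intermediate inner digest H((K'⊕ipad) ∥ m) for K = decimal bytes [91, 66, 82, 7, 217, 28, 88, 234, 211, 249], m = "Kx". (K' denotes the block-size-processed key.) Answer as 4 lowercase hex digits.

02d2

Key decimal bytes [91, 66, 82, 7, 217, 28, 88, 234, 211, 249] = 5b 42 52 07 d9 1c 58 ea d3 f9 is 10 bytes > B = 7, so hash it first: H(key) = 04 f9, then zero-pad to 7 bytes: K' = 04 f9 00 00 00 00 00.
K' ⊕ ipad = 32 cf 36 36 36 36 36.
Inner input = 32 cf 36 36 36 36 36 ∥ 4b 78.
Inner hash: sum = 50+207+54+54+54+54+54+75+120 = 722 → 02 d2.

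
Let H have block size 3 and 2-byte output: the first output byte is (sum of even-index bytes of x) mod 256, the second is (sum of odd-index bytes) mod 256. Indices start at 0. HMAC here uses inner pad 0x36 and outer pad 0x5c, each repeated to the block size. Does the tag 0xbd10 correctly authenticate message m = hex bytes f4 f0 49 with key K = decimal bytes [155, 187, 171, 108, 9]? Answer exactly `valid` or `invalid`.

invalid

Key decimal bytes [155, 187, 171, 108, 9] = 9b bb ab 6c 09 is 5 bytes > B = 3, so hash it first: H(key) = 4f 27, then zero-pad to 3 bytes: K' = 4f 27 00.
K' ⊕ ipad = 79 11 36; K' ⊕ opad = 13 7b 5c.
Inner hash: even-index sum = 415 mod 256 = 159; odd-index sum = 334 mod 256 = 78 → 9f 4e.
Outer hash (recomputed tag): even-index sum = 189 mod 256 = 189; odd-index sum = 282 mod 256 = 26 → bd 1a.
Recomputed tag = bd1a; claimed = bd10 → mismatch.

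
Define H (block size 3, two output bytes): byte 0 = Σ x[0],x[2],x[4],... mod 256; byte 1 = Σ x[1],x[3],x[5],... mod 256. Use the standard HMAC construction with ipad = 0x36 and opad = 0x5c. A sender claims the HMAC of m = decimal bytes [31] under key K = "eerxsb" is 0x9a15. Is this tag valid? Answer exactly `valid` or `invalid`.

valid

Key "eerxsb" = 65 65 72 78 73 62 is 6 bytes > B = 3, so hash it first: H(key) = 4a 3f, then zero-pad to 3 bytes: K' = 4a 3f 00.
K' ⊕ ipad = 7c 09 36; K' ⊕ opad = 16 63 5c.
Inner hash: even-index sum = 178 mod 256 = 178; odd-index sum = 40 mod 256 = 40 → b2 28.
Outer hash (recomputed tag): even-index sum = 154 mod 256 = 154; odd-index sum = 277 mod 256 = 21 → 9a 15.
Recomputed tag = 9a15; claimed = 9a15 → match.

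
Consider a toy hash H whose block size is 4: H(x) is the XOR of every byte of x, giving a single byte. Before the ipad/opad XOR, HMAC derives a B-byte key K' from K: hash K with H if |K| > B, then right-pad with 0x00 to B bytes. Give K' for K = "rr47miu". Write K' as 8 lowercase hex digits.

|K| = 7 > B = 4, so first hash the key.
H(K): XOR 72⊕72⊕34⊕37⊕6d⊕69⊕75 = 72.
Zero-pad H(K) = 72 to 4 bytes: K' = 72 00 00 00.

72000000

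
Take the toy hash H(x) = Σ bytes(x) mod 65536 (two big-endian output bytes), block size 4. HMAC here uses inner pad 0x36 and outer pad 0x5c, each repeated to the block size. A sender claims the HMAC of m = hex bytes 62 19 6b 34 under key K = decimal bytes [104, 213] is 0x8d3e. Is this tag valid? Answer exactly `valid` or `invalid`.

invalid

Key decimal bytes [104, 213] = 68 d5 is 2 bytes ≤ B = 4; zero-pad to 4 bytes: K' = 68 d5 00 00.
K' ⊕ ipad = 5e e3 36 36; K' ⊕ opad = 34 89 5c 5c.
Inner hash: sum = 94+227+54+54+98+25+107+52 = 711 → 02 c7.
Outer hash (recomputed tag): sum = 52+137+92+92+2+199 = 574 → 02 3e.
Recomputed tag = 023e; claimed = 8d3e → mismatch.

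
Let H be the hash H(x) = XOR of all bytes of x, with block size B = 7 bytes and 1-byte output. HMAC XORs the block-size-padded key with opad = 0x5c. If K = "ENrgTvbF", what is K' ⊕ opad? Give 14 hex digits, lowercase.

445c5c5c5c5c5c

Key "ENrgTvbF" = 45 4e 72 67 54 76 62 46 is 8 bytes > B = 7, so hash it first: H(key) = 18, then zero-pad to 7 bytes: K' = 18 00 00 00 00 00 00.
XOR each byte with 0x5c: 18⊕5c=44, 00⊕5c=5c, 00⊕5c=5c, 00⊕5c=5c, 00⊕5c=5c, 00⊕5c=5c, 00⊕5c=5c.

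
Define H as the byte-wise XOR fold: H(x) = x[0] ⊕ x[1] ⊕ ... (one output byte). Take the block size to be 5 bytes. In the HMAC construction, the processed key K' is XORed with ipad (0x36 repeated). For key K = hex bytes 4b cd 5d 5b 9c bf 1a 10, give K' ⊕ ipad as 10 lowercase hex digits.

Key hex bytes 4b cd 5d 5b 9c bf 1a 10 is 8 bytes > B = 5, so hash it first: H(key) = a9, then zero-pad to 5 bytes: K' = a9 00 00 00 00.
XOR each byte with 0x36: a9⊕36=9f, 00⊕36=36, 00⊕36=36, 00⊕36=36, 00⊕36=36.

9f36363636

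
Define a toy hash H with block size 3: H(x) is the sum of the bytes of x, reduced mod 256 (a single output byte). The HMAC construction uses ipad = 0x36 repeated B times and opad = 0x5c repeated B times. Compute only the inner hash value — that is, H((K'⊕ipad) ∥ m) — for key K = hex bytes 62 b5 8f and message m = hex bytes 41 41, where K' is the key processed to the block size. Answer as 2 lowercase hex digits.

12

Key hex bytes 62 b5 8f is exactly B = 3 bytes: K' = 62 b5 8f.
K' ⊕ ipad = 54 83 b9.
Inner input = 54 83 b9 ∥ 41 41.
Inner hash: sum = 84+131+185+65+65 = 530; mod 256 = 18 → 12.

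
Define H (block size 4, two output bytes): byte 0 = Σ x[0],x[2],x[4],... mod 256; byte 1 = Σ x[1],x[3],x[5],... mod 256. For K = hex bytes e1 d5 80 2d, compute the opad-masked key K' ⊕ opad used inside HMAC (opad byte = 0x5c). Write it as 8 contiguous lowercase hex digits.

bd89dc71

Key hex bytes e1 d5 80 2d is exactly B = 4 bytes: K' = e1 d5 80 2d.
XOR each byte with 0x5c: e1⊕5c=bd, d5⊕5c=89, 80⊕5c=dc, 2d⊕5c=71.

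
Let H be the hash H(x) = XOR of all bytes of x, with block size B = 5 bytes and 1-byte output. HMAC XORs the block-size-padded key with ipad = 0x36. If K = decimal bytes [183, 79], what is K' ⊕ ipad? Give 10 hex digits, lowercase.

Key decimal bytes [183, 79] = b7 4f is 2 bytes ≤ B = 5; zero-pad to 5 bytes: K' = b7 4f 00 00 00.
XOR each byte with 0x36: b7⊕36=81, 4f⊕36=79, 00⊕36=36, 00⊕36=36, 00⊕36=36.

8179363636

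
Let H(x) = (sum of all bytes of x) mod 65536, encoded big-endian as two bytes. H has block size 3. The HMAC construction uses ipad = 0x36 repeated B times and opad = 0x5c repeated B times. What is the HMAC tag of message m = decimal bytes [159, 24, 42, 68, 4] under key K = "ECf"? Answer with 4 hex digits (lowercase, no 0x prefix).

00d5

Key "ECf" = 45 43 66 is exactly B = 3 bytes: K' = 45 43 66.
K' ⊕ ipad = 73 75 50.  K' ⊕ opad = 19 1f 3a.
Inner input = (K'⊕ipad) ∥ m = 73 75 50 ∥ 9f 18 2a 44 04.
Inner hash: sum = 115+117+80+159+24+42+68+4 = 609 → 02 61.
Outer input = (K'⊕opad) ∥ inner = 19 1f 3a ∥ 02 61.
Outer hash (tag): sum = 25+31+58+2+97 = 213 → 00 d5.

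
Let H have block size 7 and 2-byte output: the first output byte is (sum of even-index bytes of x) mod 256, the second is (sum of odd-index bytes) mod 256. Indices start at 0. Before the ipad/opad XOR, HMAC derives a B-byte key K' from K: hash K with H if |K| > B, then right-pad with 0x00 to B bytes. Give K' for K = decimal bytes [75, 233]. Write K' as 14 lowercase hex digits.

4be90000000000

Key decimal bytes [75, 233] = 4b e9 is 2 bytes ≤ B = 7; zero-pad to 7 bytes: K' = 4b e9 00 00 00 00 00.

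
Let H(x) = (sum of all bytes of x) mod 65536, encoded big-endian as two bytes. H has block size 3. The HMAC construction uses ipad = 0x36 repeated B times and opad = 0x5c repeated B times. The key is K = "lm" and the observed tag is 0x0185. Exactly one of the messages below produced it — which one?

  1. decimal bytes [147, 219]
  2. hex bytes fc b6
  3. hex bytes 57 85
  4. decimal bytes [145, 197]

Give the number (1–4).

3

Key "lm" = 6c 6d is 2 bytes ≤ B = 3; zero-pad to 3 bytes: K' = 6c 6d 00.
K' ⊕ ipad = 5a 5b 36; K' ⊕ opad = 30 31 5c.
m1: inner = H(5a 5b 36 93 db) = 02 59; tag = H(30 31 5c 02 59) = 0118
m2: inner = H(5a 5b 36 fc b6) = 02 9d; tag = H(30 31 5c 02 9d) = 015c
m3: inner = H(5a 5b 36 57 85) = 01 c7; tag = H(30 31 5c 01 c7) = 0185 ← matches
m4: inner = H(5a 5b 36 91 c5) = 02 41; tag = H(30 31 5c 02 41) = 0100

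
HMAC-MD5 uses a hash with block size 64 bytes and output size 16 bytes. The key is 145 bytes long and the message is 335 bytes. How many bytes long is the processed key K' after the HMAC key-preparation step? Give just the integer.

Key is 145 > 64 bytes, so it is hashed to 16 bytes then zero-padded to 64: |K'| = 64.

64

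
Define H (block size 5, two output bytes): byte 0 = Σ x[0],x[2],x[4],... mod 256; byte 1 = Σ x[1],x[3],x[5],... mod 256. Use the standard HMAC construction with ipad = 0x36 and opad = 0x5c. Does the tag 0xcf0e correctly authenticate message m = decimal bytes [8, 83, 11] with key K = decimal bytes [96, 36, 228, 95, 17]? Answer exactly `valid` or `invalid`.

Key decimal bytes [96, 36, 228, 95, 17] = 60 24 e4 5f 11 is exactly B = 5 bytes: K' = 60 24 e4 5f 11.
K' ⊕ ipad = 56 12 d2 69 27; K' ⊕ opad = 3c 78 b8 03 4d.
Inner hash: even-index sum = 418 mod 256 = 162; odd-index sum = 142 mod 256 = 142 → a2 8e.
Outer hash (recomputed tag): even-index sum = 463 mod 256 = 207; odd-index sum = 285 mod 256 = 29 → cf 1d.
Recomputed tag = cf1d; claimed = cf0e → mismatch.

invalid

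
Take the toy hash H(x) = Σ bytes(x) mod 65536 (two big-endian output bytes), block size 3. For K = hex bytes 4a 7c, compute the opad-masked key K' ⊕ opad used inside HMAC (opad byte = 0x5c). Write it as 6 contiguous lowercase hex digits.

16205c

Key hex bytes 4a 7c is 2 bytes ≤ B = 3; zero-pad to 3 bytes: K' = 4a 7c 00.
XOR each byte with 0x5c: 4a⊕5c=16, 7c⊕5c=20, 00⊕5c=5c.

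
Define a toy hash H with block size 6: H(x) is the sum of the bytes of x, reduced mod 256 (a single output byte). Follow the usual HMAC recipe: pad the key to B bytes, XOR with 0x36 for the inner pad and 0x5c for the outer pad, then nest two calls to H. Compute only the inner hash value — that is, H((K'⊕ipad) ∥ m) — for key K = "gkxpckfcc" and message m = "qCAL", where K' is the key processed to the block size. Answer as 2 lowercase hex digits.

Key "gkxpckfcc" = 67 6b 78 70 63 6b 66 63 63 is 9 bytes > B = 6, so hash it first: H(key) = b4, then zero-pad to 6 bytes: K' = b4 00 00 00 00 00.
K' ⊕ ipad = 82 36 36 36 36 36.
Inner input = 82 36 36 36 36 36 ∥ 71 43 41 4c.
Inner hash: sum = 130+54+54+54+54+54+113+67+65+76 = 721; mod 256 = 209 → d1.

d1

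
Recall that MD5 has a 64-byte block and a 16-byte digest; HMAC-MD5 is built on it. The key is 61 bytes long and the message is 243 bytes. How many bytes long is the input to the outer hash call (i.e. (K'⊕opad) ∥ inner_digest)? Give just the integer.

Key is 61 ≤ 64 bytes, zero-padded: |K'| = 64.
Outer input = (K'⊕opad) ∥ H(inner) → 64 + 16 = 80 bytes.

80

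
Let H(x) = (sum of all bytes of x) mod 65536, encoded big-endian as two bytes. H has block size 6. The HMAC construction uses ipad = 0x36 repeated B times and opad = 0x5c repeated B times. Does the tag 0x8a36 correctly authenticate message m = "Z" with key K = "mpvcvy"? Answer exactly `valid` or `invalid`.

Key "mpvcvy" = 6d 70 76 63 76 79 is exactly B = 6 bytes: K' = 6d 70 76 63 76 79.
K' ⊕ ipad = 5b 46 40 55 40 4f; K' ⊕ opad = 31 2c 2a 3f 2a 25.
Inner hash: sum = 91+70+64+85+64+79+90 = 543 → 02 1f.
Outer hash (recomputed tag): sum = 49+44+42+63+42+37+2+31 = 310 → 01 36.
Recomputed tag = 0136; claimed = 8a36 → mismatch.

invalid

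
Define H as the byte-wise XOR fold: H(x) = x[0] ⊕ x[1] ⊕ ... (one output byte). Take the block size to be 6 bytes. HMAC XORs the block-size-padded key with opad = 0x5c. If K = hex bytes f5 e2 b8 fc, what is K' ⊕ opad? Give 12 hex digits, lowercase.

Key hex bytes f5 e2 b8 fc is 4 bytes ≤ B = 6; zero-pad to 6 bytes: K' = f5 e2 b8 fc 00 00.
XOR each byte with 0x5c: f5⊕5c=a9, e2⊕5c=be, b8⊕5c=e4, fc⊕5c=a0, 00⊕5c=5c, 00⊕5c=5c.

a9bee4a05c5c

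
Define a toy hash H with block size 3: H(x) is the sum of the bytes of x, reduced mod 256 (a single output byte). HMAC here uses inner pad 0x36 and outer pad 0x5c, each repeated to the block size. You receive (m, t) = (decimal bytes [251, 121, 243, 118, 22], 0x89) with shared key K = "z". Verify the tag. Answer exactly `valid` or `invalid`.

valid

Key "z" = 7a is 1 byte ≤ B = 3; zero-pad to 3 bytes: K' = 7a 00 00.
K' ⊕ ipad = 4c 36 36; K' ⊕ opad = 26 5c 5c.
Inner hash: sum = 76+54+54+251+121+243+118+22 = 939; mod 256 = 171 → ab.
Outer hash (recomputed tag): sum = 38+92+92+171 = 393; mod 256 = 137 → 89.
Recomputed tag = 89; claimed = 89 → match.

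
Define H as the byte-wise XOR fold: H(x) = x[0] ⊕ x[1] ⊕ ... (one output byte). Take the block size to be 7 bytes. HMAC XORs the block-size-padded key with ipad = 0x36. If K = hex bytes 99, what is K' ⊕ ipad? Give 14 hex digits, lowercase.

af363636363636

Key hex bytes 99 is 1 byte ≤ B = 7; zero-pad to 7 bytes: K' = 99 00 00 00 00 00 00.
XOR each byte with 0x36: 99⊕36=af, 00⊕36=36, 00⊕36=36, 00⊕36=36, 00⊕36=36, 00⊕36=36, 00⊕36=36.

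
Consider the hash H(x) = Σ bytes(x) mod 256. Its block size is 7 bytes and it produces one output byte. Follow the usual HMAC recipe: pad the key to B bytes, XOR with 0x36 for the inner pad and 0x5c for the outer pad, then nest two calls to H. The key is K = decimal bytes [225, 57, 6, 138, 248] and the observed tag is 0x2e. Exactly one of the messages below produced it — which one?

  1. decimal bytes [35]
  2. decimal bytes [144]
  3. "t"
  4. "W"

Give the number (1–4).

Key decimal bytes [225, 57, 6, 138, 248] = e1 39 06 8a f8 is 5 bytes ≤ B = 7; zero-pad to 7 bytes: K' = e1 39 06 8a f8 00 00.
K' ⊕ ipad = d7 0f 30 bc ce 36 36; K' ⊕ opad = bd 65 5a d6 a4 5c 5c.
m1: inner = H(d7 0f 30 bc ce 36 36 23) = 2f; tag = H(bd 65 5a d6 a4 5c 5c 2f) = dd
m2: inner = H(d7 0f 30 bc ce 36 36 90) = 9c; tag = H(bd 65 5a d6 a4 5c 5c 9c) = 4a
m3: inner = H(d7 0f 30 bc ce 36 36 74) = 80; tag = H(bd 65 5a d6 a4 5c 5c 80) = 2e ← matches
m4: inner = H(d7 0f 30 bc ce 36 36 57) = 63; tag = H(bd 65 5a d6 a4 5c 5c 63) = 11

3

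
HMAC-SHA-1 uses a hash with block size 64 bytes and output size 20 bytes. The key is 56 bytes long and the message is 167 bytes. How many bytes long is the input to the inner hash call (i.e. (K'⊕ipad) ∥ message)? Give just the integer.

231

Key is 56 ≤ 64 bytes, zero-padded: |K'| = 64.
Inner input = (K'⊕ipad) ∥ m → 64 + 167 = 231 bytes.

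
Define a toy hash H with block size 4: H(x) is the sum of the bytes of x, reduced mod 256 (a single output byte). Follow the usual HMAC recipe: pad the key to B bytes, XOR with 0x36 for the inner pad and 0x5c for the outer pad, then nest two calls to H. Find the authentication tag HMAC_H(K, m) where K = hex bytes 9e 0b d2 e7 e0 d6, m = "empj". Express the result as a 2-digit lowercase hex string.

Key hex bytes 9e 0b d2 e7 e0 d6 is 6 bytes > B = 4, so hash it first: H(key) = 18, then zero-pad to 4 bytes: K' = 18 00 00 00.
K' ⊕ ipad = 2e 36 36 36.  K' ⊕ opad = 44 5c 5c 5c.
Inner input = (K'⊕ipad) ∥ m = 2e 36 36 36 ∥ 65 6d 70 6a.
Inner hash: sum = 46+54+54+54+101+109+112+106 = 636; mod 256 = 124 → 7c.
Outer input = (K'⊕opad) ∥ inner = 44 5c 5c 5c ∥ 7c.
Outer hash (tag): sum = 68+92+92+92+124 = 468; mod 256 = 212 → d4.

d4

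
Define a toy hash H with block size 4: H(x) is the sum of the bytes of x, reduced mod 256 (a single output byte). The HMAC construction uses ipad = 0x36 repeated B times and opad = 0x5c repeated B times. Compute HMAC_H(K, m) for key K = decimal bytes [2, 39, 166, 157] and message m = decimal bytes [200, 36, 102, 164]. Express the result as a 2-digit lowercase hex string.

0a

Key decimal bytes [2, 39, 166, 157] = 02 27 a6 9d is exactly B = 4 bytes: K' = 02 27 a6 9d.
K' ⊕ ipad = 34 11 90 ab.  K' ⊕ opad = 5e 7b fa c1.
Inner input = (K'⊕ipad) ∥ m = 34 11 90 ab ∥ c8 24 66 a4.
Inner hash: sum = 52+17+144+171+200+36+102+164 = 886; mod 256 = 118 → 76.
Outer input = (K'⊕opad) ∥ inner = 5e 7b fa c1 ∥ 76.
Outer hash (tag): sum = 94+123+250+193+118 = 778; mod 256 = 10 → 0a.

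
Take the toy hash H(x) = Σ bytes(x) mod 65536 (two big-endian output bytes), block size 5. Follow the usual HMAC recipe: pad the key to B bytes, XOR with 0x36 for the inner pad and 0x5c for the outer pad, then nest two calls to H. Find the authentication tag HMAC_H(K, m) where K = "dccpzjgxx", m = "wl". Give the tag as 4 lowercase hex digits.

Key "dccpzjgxx" = 64 63 63 70 7a 6a 67 78 78 is 9 bytes > B = 5, so hash it first: H(key) = 03 d5, then zero-pad to 5 bytes: K' = 03 d5 00 00 00.
K' ⊕ ipad = 35 e3 36 36 36.  K' ⊕ opad = 5f 89 5c 5c 5c.
Inner input = (K'⊕ipad) ∥ m = 35 e3 36 36 36 ∥ 77 6c.
Inner hash: sum = 53+227+54+54+54+119+108 = 669 → 02 9d.
Outer input = (K'⊕opad) ∥ inner = 5f 89 5c 5c 5c ∥ 02 9d.
Outer hash (tag): sum = 95+137+92+92+92+2+157 = 667 → 02 9b.

029b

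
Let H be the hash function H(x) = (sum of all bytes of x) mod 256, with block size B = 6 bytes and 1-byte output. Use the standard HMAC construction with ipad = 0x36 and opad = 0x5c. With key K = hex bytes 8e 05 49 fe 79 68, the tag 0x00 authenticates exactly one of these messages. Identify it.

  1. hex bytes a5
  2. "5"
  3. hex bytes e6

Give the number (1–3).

Key hex bytes 8e 05 49 fe 79 68 is exactly B = 6 bytes: K' = 8e 05 49 fe 79 68.
K' ⊕ ipad = b8 33 7f c8 4f 5e; K' ⊕ opad = d2 59 15 a2 25 34.
m1: inner = H(b8 33 7f c8 4f 5e a5) = 84; tag = H(d2 59 15 a2 25 34 84) = bf
m2: inner = H(b8 33 7f c8 4f 5e 35) = 14; tag = H(d2 59 15 a2 25 34 14) = 4f
m3: inner = H(b8 33 7f c8 4f 5e e6) = c5; tag = H(d2 59 15 a2 25 34 c5) = 00 ← matches

3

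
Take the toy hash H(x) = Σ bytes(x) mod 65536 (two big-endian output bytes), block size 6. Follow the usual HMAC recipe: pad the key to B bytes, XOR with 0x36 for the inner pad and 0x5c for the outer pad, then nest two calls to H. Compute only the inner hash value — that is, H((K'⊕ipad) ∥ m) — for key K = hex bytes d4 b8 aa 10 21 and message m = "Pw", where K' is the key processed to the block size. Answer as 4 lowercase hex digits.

0346

Key hex bytes d4 b8 aa 10 21 is 5 bytes ≤ B = 6; zero-pad to 6 bytes: K' = d4 b8 aa 10 21 00.
K' ⊕ ipad = e2 8e 9c 26 17 36.
Inner input = e2 8e 9c 26 17 36 ∥ 50 77.
Inner hash: sum = 226+142+156+38+23+54+80+119 = 838 → 03 46.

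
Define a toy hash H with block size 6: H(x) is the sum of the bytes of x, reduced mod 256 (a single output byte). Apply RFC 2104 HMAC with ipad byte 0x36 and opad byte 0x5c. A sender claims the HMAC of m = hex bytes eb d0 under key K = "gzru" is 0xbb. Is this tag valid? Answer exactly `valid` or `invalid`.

Key "gzru" = 67 7a 72 75 is 4 bytes ≤ B = 6; zero-pad to 6 bytes: K' = 67 7a 72 75 00 00.
K' ⊕ ipad = 51 4c 44 43 36 36; K' ⊕ opad = 3b 26 2e 29 5c 5c.
Inner hash: sum = 81+76+68+67+54+54+235+208 = 843; mod 256 = 75 → 4b.
Outer hash (recomputed tag): sum = 59+38+46+41+92+92+75 = 443; mod 256 = 187 → bb.
Recomputed tag = bb; claimed = bb → match.

valid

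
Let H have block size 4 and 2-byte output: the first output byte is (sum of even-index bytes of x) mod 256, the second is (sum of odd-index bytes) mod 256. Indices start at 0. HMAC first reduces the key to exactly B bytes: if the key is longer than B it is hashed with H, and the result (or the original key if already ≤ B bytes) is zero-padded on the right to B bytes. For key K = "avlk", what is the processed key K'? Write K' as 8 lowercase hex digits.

Key "avlk" = 61 76 6c 6b is exactly B = 4 bytes: K' = 61 76 6c 6b.

61766c6b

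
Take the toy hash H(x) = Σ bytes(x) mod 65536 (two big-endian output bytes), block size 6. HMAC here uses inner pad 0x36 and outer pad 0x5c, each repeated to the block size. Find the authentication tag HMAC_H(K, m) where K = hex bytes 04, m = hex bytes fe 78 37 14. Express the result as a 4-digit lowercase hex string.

Key hex bytes 04 is 1 byte ≤ B = 6; zero-pad to 6 bytes: K' = 04 00 00 00 00 00.
K' ⊕ ipad = 32 36 36 36 36 36.  K' ⊕ opad = 58 5c 5c 5c 5c 5c.
Inner input = (K'⊕ipad) ∥ m = 32 36 36 36 36 36 ∥ fe 78 37 14.
Inner hash: sum = 50+54+54+54+54+54+254+120+55+20 = 769 → 03 01.
Outer input = (K'⊕opad) ∥ inner = 58 5c 5c 5c 5c 5c ∥ 03 01.
Outer hash (tag): sum = 88+92+92+92+92+92+3+1 = 552 → 02 28.

0228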